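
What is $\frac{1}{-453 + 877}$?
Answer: $\frac{1}{424} \approx 0.0023585$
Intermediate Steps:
$\frac{1}{-453 + 877} = \frac{1}{424}$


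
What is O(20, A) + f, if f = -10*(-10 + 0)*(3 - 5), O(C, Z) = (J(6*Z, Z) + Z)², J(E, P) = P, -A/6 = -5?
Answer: 3400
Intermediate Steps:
A = 30 (A = -6*(-5) = 30)
O(C, Z) = 4*Z² (O(C, Z) = (Z + Z)² = (2*Z)² = 4*Z²)
f = -200 (f = -(-100)*(-2) = -10*20 = -200)
O(20, A) + f = 4*30² - 200 = 4*900 - 200 = 3600 - 200 = 3400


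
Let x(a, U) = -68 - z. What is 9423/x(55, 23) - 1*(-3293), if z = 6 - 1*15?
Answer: 184864/59 ≈ 3133.3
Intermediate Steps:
z = -9 (z = 6 - 15 = -9)
x(a, U) = -59 (x(a, U) = -68 - 1*(-9) = -68 + 9 = -59)
9423/x(55, 23) - 1*(-3293) = 9423/(-59) - 1*(-3293) = 9423*(-1/59) + 3293 = -9423/59 + 3293 = 184864/59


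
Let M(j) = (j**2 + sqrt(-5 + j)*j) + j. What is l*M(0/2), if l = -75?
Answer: 0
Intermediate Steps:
M(j) = j + j**2 + j*sqrt(-5 + j) (M(j) = (j**2 + j*sqrt(-5 + j)) + j = j + j**2 + j*sqrt(-5 + j))
l*M(0/2) = -75*0/2*(1 + 0/2 + sqrt(-5 + 0/2)) = -75*0*(1/2)*(1 + 0*(1/2) + sqrt(-5 + 0*(1/2))) = -0*(1 + 0 + sqrt(-5 + 0)) = -0*(1 + 0 + sqrt(-5)) = -0*(1 + 0 + I*sqrt(5)) = -0*(1 + I*sqrt(5)) = -75*0 = 0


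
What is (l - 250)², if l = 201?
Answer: 2401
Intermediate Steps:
(l - 250)² = (201 - 250)² = (-49)² = 2401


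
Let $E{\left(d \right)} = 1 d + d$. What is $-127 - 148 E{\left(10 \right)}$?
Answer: $-3087$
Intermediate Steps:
$E{\left(d \right)} = 2 d$ ($E{\left(d \right)} = d + d = 2 d$)
$-127 - 148 E{\left(10 \right)} = -127 - 148 \cdot 2 \cdot 10 = -127 - 2960 = -3087$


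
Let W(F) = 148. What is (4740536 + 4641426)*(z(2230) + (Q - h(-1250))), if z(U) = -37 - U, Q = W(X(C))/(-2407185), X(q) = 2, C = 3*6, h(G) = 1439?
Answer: -83696743426501196/2407185 ≈ -3.4770e+10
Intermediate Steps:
C = 18
Q = -148/2407185 (Q = 148/(-2407185) = 148*(-1/2407185) = -148/2407185 ≈ -6.1483e-5)
(4740536 + 4641426)*(z(2230) + (Q - h(-1250))) = (4740536 + 4641426)*((-37 - 1*2230) + (-148/2407185 - 1*1439)) = 9381962*((-37 - 2230) + (-148/2407185 - 1439)) = 9381962*(-2267 - 3463939363/2407185) = 9381962*(-8921027758/2407185) = -83696743426501196/2407185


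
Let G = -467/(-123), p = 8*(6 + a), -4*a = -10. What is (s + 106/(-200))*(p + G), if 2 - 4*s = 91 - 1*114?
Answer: 1262833/3075 ≈ 410.68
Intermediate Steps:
a = 5/2 (a = -¼*(-10) = 5/2 ≈ 2.5000)
s = 25/4 (s = ½ - (91 - 1*114)/4 = ½ - (91 - 114)/4 = ½ - ¼*(-23) = ½ + 23/4 = 25/4 ≈ 6.2500)
p = 68 (p = 8*(6 + 5/2) = 8*(17/2) = 68)
G = 467/123 (G = -467*(-1/123) = 467/123 ≈ 3.7967)
(s + 106/(-200))*(p + G) = (25/4 + 106/(-200))*(68 + 467/123) = (25/4 + 106*(-1/200))*(8831/123) = (25/4 - 53/100)*(8831/123) = (143/25)*(8831/123) = 1262833/3075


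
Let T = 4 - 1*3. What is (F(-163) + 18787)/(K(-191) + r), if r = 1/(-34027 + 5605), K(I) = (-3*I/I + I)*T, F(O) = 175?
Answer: -538937964/5513869 ≈ -97.742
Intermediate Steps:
T = 1 (T = 4 - 3 = 1)
K(I) = -3 + I (K(I) = (-3*I/I + I)*1 = (-3*1 + I)*1 = (-3 + I)*1 = -3 + I)
r = -1/28422 (r = 1/(-28422) = -1/28422 ≈ -3.5184e-5)
(F(-163) + 18787)/(K(-191) + r) = (175 + 18787)/((-3 - 191) - 1/28422) = 18962/(-194 - 1/28422) = 18962/(-5513869/28422) = 18962*(-28422/5513869) = -538937964/5513869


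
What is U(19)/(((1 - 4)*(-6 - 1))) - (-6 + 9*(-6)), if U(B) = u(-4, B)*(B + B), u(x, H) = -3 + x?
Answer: 142/3 ≈ 47.333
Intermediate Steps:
U(B) = -14*B (U(B) = (-3 - 4)*(B + B) = -14*B)
U(19)/(((1 - 4)*(-6 - 1))) - (-6 + 9*(-6)) = (-14*19)/(((1 - 4)*(-6 - 1))) - (-6 + 9*(-6)) = -266/((-3*(-7))) - (-6 - 54) = -266/21 - 1*(-60) = -266*1/21 + 60 = -38/3 + 60 = 142/3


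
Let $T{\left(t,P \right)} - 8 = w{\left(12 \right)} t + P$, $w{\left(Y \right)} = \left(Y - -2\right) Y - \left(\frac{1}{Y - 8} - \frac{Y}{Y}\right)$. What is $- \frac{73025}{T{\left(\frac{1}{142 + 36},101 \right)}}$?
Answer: $- \frac{51993800}{78283} \approx -664.18$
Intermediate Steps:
$w{\left(Y \right)} = 1 - \frac{1}{-8 + Y} + Y \left(2 + Y\right)$ ($w{\left(Y \right)} = \left(Y + 2\right) Y + \left(1 - \frac{1}{-8 + Y}\right) = \left(2 + Y\right) Y + \left(1 - \frac{1}{-8 + Y}\right) = Y \left(2 + Y\right) + \left(1 - \frac{1}{-8 + Y}\right) = 1 - \frac{1}{-8 + Y} + Y \left(2 + Y\right)$)
$T{\left(t,P \right)} = 8 + P + \frac{675 t}{4}$ ($T{\left(t,P \right)} = 8 + \left(\frac{-9 + 12^{3} - 180 - 6 \cdot 12^{2}}{-8 + 12} t + P\right) = 8 + \left(\frac{-9 + 1728 - 180 - 864}{4} t + P\right) = 8 + \left(\frac{1}{4} \cdot 675 t + P\right) = 8 + \left(\frac{675 t}{4} + P\right) = 8 + \left(P + \frac{675 t}{4}\right) = 8 + P + \frac{675 t}{4}$)
$- \frac{73025}{T{\left(\frac{1}{142 + 36},101 \right)}} = - \frac{73025}{8 + 101 + \frac{675}{4 \left(142 + 36\right)}} = - \frac{73025}{8 + 101 + \frac{675}{4 \cdot 178}} = - \frac{73025}{8 + 101 + \frac{675}{4} \cdot \frac{1}{178}} = - \frac{73025}{8 + 101 + \frac{675}{712}} = - \frac{73025}{\frac{78283}{712}} = \left(-73025\right) \frac{712}{78283} = - \frac{51993800}{78283}$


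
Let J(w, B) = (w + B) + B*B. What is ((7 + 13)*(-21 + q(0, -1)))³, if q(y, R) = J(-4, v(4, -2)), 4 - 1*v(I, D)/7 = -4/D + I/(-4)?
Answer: 667627624000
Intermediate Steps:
v(I, D) = 28 + 28/D + 7*I/4 (v(I, D) = 28 - 7*(-4/D + I/(-4)) = 28 - 7*(-4/D + I*(-¼)) = 28 - 7*(-4/D - I/4) = 28 + (28/D + 7*I/4) = 28 + 28/D + 7*I/4)
J(w, B) = B + w + B² (J(w, B) = (B + w) + B² = B + w + B²)
q(y, R) = 458 (q(y, R) = (28 + 28/(-2) + (7/4)*4) - 4 + (28 + 28/(-2) + (7/4)*4)² = (28 + 28*(-½) + 7) - 4 + (28 + 28*(-½) + 7)² = (28 - 14 + 7) - 4 + (28 - 14 + 7)² = 21 - 4 + 21² = 21 - 4 + 441 = 458)
((7 + 13)*(-21 + q(0, -1)))³ = ((7 + 13)*(-21 + 458))³ = (20*437)³ = 8740³ = 667627624000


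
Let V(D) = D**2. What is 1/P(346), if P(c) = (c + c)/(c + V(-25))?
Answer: 971/692 ≈ 1.4032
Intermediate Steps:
P(c) = 2*c/(625 + c) (P(c) = (c + c)/(c + (-25)**2) = (2*c)/(c + 625) = (2*c)/(625 + c) = 2*c/(625 + c))
1/P(346) = 1/(2*346/(625 + 346)) = 1/(2*346/971) = 1/(2*346*(1/971)) = 1/(692/971) = 971/692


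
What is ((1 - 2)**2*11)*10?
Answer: 110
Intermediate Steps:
((1 - 2)**2*11)*10 = ((-1)**2*11)*10 = (1*11)*10 = 11*10 = 110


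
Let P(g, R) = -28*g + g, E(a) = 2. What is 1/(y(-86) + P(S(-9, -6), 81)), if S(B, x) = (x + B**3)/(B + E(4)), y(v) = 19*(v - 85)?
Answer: -1/6084 ≈ -0.00016437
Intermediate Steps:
y(v) = -1615 + 19*v (y(v) = 19*(-85 + v) = -1615 + 19*v)
S(B, x) = (x + B**3)/(2 + B) (S(B, x) = (x + B**3)/(B + 2) = (x + B**3)/(2 + B))
P(g, R) = -27*g
1/(y(-86) + P(S(-9, -6), 81)) = 1/((-1615 + 19*(-86)) - 27*(-6 + (-9)**3)/(2 - 9)) = 1/((-1615 - 1634) - 27*(-6 - 729)/(-7)) = 1/(-3249 - (-27)*(-735)/7) = 1/(-3249 - 27*105) = 1/(-3249 - 2835) = 1/(-6084) = -1/6084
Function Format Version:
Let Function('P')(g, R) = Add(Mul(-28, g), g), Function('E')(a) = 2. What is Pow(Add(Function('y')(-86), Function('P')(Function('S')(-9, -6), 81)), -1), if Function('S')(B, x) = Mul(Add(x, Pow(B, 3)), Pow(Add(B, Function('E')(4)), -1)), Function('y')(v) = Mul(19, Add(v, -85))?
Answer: Rational(-1, 6084) ≈ -0.00016437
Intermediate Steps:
Function('y')(v) = Add(-1615, Mul(19, v)) (Function('y')(v) = Mul(19, Add(-85, v)) = Add(-1615, Mul(19, v)))
Function('S')(B, x) = Mul(Pow(Add(2, B), -1), Add(x, Pow(B, 3))) (Function('S')(B, x) = Mul(Add(x, Pow(B, 3)), Pow(Add(B, 2), -1)) = Mul(Add(x, Pow(B, 3)), Pow(Add(2, B), -1)) = Mul(Pow(Add(2, B), -1), Add(x, Pow(B, 3))))
Function('P')(g, R) = Mul(-27, g)
Pow(Add(Function('y')(-86), Function('P')(Function('S')(-9, -6), 81)), -1) = Pow(Add(Add(-1615, Mul(19, -86)), Mul(-27, Mul(Pow(Add(2, -9), -1), Add(-6, Pow(-9, 3))))), -1) = Pow(Add(Add(-1615, -1634), Mul(-27, Mul(Pow(-7, -1), Add(-6, -729)))), -1) = Pow(Add(-3249, Mul(-27, Mul(Rational(-1, 7), -735))), -1) = Pow(Add(-3249, Mul(-27, 105)), -1) = Pow(Add(-3249, -2835), -1) = Pow(-6084, -1) = Rational(-1, 6084)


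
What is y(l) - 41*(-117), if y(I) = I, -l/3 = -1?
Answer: 4800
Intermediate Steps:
l = 3 (l = -3*(-1) = 3)
y(l) - 41*(-117) = 3 - 41*(-117) = 3 + 4797 = 4800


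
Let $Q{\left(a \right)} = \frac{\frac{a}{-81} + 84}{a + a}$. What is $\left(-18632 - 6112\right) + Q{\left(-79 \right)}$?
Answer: $- \frac{316680595}{12798} \approx -24745.0$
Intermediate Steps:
$Q{\left(a \right)} = \frac{84 - \frac{a}{81}}{2 a}$ ($Q{\left(a \right)} = \frac{a \left(- \frac{1}{81}\right) + 84}{2 a} = \left(- \frac{a}{81} + 84\right) \frac{1}{2 a} = \left(84 - \frac{a}{81}\right) \frac{1}{2 a} = \frac{84 - \frac{a}{81}}{2 a}$)
$\left(-18632 - 6112\right) + Q{\left(-79 \right)} = \left(-18632 - 6112\right) + \frac{6804 - -79}{162 \left(-79\right)} = -24744 + \frac{1}{162} \left(- \frac{1}{79}\right) \left(6804 + 79\right) = -24744 + \frac{1}{162} \left(- \frac{1}{79}\right) 6883 = -24744 - \frac{6883}{12798} = - \frac{316680595}{12798}$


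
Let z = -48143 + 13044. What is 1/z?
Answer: -1/35099 ≈ -2.8491e-5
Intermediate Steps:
z = -35099
1/z = 1/(-35099) = -1/35099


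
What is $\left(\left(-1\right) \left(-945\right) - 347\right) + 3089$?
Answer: $3687$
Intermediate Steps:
$\left(\left(-1\right) \left(-945\right) - 347\right) + 3089 = \left(945 - 347\right) + 3089 = 598 + 3089 = 3687$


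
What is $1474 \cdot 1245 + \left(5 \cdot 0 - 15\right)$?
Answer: $1835115$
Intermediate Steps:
$1474 \cdot 1245 + \left(5 \cdot 0 - 15\right) = 1835130 + \left(0 - 15\right) = 1835130 - 15 = 1835115$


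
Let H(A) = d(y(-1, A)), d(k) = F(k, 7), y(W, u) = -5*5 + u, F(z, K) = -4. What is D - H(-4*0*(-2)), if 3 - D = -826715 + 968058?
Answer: -141336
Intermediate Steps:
y(W, u) = -25 + u
d(k) = -4
H(A) = -4
D = -141340 (D = 3 - (-826715 + 968058) = 3 - 1*141343 = 3 - 141343 = -141340)
D - H(-4*0*(-2)) = -141340 - 1*(-4) = -141340 + 4 = -141336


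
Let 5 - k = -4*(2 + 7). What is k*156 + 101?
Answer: 6497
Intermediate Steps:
k = 41 (k = 5 - (-4)*(2 + 7) = 5 - (-4)*9 = 5 - 1*(-36) = 5 + 36 = 41)
k*156 + 101 = 41*156 + 101 = 6396 + 101 = 6497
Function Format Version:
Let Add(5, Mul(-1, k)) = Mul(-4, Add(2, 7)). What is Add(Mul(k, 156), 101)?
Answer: 6497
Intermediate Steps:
k = 41 (k = Add(5, Mul(-1, Mul(-4, Add(2, 7)))) = Add(5, Mul(-1, Mul(-4, 9))) = Add(5, Mul(-1, -36)) = Add(5, 36) = 41)
Add(Mul(k, 156), 101) = Add(Mul(41, 156), 101) = Add(6396, 101) = 6497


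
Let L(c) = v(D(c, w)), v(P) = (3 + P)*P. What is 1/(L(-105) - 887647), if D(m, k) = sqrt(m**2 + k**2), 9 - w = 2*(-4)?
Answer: -292111/255986475021 - sqrt(11314)/255986475021 ≈ -1.1415e-6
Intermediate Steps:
w = 17 (w = 9 - 2*(-4) = 9 - 1*(-8) = 9 + 8 = 17)
D(m, k) = sqrt(k**2 + m**2)
v(P) = P*(3 + P)
L(c) = sqrt(289 + c**2)*(3 + sqrt(289 + c**2)) (L(c) = sqrt(17**2 + c**2)*(3 + sqrt(17**2 + c**2)) = sqrt(289 + c**2)*(3 + sqrt(289 + c**2)))
1/(L(-105) - 887647) = 1/((289 + (-105)**2 + 3*sqrt(289 + (-105)**2)) - 887647) = 1/((289 + 11025 + 3*sqrt(289 + 11025)) - 887647) = 1/((289 + 11025 + 3*sqrt(11314)) - 887647) = 1/((11314 + 3*sqrt(11314)) - 887647) = 1/(-876333 + 3*sqrt(11314))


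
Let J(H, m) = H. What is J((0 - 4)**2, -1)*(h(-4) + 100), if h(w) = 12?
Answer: 1792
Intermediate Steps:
J((0 - 4)**2, -1)*(h(-4) + 100) = (0 - 4)**2*(12 + 100) = (-4)**2*112 = 16*112 = 1792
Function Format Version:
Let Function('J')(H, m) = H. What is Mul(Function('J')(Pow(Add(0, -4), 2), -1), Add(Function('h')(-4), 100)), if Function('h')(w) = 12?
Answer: 1792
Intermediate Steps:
Mul(Function('J')(Pow(Add(0, -4), 2), -1), Add(Function('h')(-4), 100)) = Mul(Pow(Add(0, -4), 2), Add(12, 100)) = Mul(Pow(-4, 2), 112) = Mul(16, 112) = 1792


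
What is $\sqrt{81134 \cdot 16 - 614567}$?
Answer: $3 \sqrt{75953} \approx 826.79$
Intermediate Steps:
$\sqrt{81134 \cdot 16 - 614567} = \sqrt{1298144 - 614567} = \sqrt{683577} = 3 \sqrt{75953}$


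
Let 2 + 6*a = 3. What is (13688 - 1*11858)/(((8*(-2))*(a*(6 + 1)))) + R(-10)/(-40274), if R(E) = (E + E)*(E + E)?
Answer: -55281665/563836 ≈ -98.046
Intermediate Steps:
a = ⅙ (a = -⅓ + (⅙)*3 = -⅓ + ½ = ⅙ ≈ 0.16667)
R(E) = 4*E² (R(E) = (2*E)*(2*E) = 4*E²)
(13688 - 1*11858)/(((8*(-2))*(a*(6 + 1)))) + R(-10)/(-40274) = (13688 - 1*11858)/(((8*(-2))*((6 + 1)/6))) + (4*(-10)²)/(-40274) = (13688 - 11858)/((-8*7/3)) + (4*100)*(-1/40274) = 1830/((-16*7/6)) + 400*(-1/40274) = 1830/(-56/3) - 200/20137 = 1830*(-3/56) - 200/20137 = -2745/28 - 200/20137 = -55281665/563836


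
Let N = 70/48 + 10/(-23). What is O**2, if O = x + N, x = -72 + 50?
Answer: 134073241/304704 ≈ 440.01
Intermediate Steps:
x = -22
N = 565/552 (N = 70*(1/48) + 10*(-1/23) = 35/24 - 10/23 = 565/552 ≈ 1.0236)
O = -11579/552 (O = -22 + 565/552 = -11579/552 ≈ -20.976)
O**2 = (-11579/552)**2 = 134073241/304704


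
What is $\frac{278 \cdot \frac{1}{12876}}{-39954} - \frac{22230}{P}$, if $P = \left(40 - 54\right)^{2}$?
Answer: $- \frac{1429521564301}{12603968748} \approx -113.42$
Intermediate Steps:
$P = 196$ ($P = \left(40 - 54\right)^{2} = \left(-14\right)^{2} = 196$)
$\frac{278 \cdot \frac{1}{12876}}{-39954} - \frac{22230}{P} = \frac{278 \cdot \frac{1}{12876}}{-39954} - \frac{22230}{196} = 278 \cdot \frac{1}{12876} \left(- \frac{1}{39954}\right) - \frac{11115}{98} = \frac{139}{6438} \left(- \frac{1}{39954}\right) - \frac{11115}{98} = - \frac{139}{257223852} - \frac{11115}{98} = - \frac{1429521564301}{12603968748}$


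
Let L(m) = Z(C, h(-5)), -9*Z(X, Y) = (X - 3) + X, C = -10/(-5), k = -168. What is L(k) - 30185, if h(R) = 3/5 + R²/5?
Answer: -271666/9 ≈ -30185.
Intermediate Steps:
C = 2 (C = -10*(-⅕) = 2)
h(R) = ⅗ + R²/5 (h(R) = 3*(⅕) + R²*(⅕) = ⅗ + R²/5)
Z(X, Y) = ⅓ - 2*X/9 (Z(X, Y) = -((X - 3) + X)/9 = -((-3 + X) + X)/9 = -(-3 + 2*X)/9 = ⅓ - 2*X/9)
L(m) = -⅑ (L(m) = ⅓ - 2/9*2 = ⅓ - 4/9 = -⅑)
L(k) - 30185 = -⅑ - 30185 = -271666/9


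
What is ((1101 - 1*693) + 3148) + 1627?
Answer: 5183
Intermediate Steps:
((1101 - 1*693) + 3148) + 1627 = ((1101 - 693) + 3148) + 1627 = (408 + 3148) + 1627 = 3556 + 1627 = 5183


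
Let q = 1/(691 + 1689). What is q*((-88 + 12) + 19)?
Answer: -57/2380 ≈ -0.023950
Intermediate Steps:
q = 1/2380 ≈ 0.00042017
q*((-88 + 12) + 19) = ((-88 + 12) + 19)/2380 = (-76 + 19)/2380 = (1/2380)*(-57) = -57/2380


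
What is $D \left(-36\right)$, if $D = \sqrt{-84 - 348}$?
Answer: $- 432 i \sqrt{3} \approx - 748.25 i$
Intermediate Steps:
$D = 12 i \sqrt{3}$ ($D = \sqrt{-432} = 12 i \sqrt{3} \approx 20.785 i$)
$D \left(-36\right) = 12 i \sqrt{3} \left(-36\right) = - 432 i \sqrt{3}$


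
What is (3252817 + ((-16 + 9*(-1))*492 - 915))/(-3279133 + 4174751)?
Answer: 1559/431 ≈ 3.6172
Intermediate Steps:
(3252817 + ((-16 + 9*(-1))*492 - 915))/(-3279133 + 4174751) = (3252817 + ((-16 - 9)*492 - 915))/895618 = (3252817 + (-25*492 - 915))*(1/895618) = (3252817 + (-12300 - 915))*(1/895618) = (3252817 - 13215)*(1/895618) = 3239602*(1/895618) = 1559/431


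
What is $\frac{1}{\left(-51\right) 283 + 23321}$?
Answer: $\frac{1}{8888} \approx 0.00011251$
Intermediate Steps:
$\frac{1}{\left(-51\right) 283 + 23321} = \frac{1}{-14433 + 23321} = \frac{1}{8888}$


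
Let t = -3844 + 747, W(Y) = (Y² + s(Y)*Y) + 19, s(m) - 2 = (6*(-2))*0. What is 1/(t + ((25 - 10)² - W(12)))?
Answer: -1/3059 ≈ -0.00032690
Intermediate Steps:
s(m) = 2 (s(m) = 2 + (6*(-2))*0 = 2 - 12*0 = 2 + 0 = 2)
W(Y) = 19 + Y² + 2*Y (W(Y) = (Y² + 2*Y) + 19 = 19 + Y² + 2*Y)
t = -3097
1/(t + ((25 - 10)² - W(12))) = 1/(-3097 + ((25 - 10)² - (19 + 12² + 2*12))) = 1/(-3097 + (15² - (19 + 144 + 24))) = 1/(-3097 + (225 - 1*187)) = 1/(-3097 + (225 - 187)) = 1/(-3097 + 38) = 1/(-3059) = -1/3059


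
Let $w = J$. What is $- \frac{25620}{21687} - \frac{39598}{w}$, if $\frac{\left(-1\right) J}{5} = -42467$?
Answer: $- \frac{2099594842}{1534969715} \approx -1.3678$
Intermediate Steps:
$J = 212335$ ($J = \left(-5\right) \left(-42467\right) = 212335$)
$w = 212335$
$- \frac{25620}{21687} - \frac{39598}{w} = - \frac{25620}{21687} - \frac{39598}{212335} = \left(-25620\right) \frac{1}{21687} - \frac{39598}{212335} = - \frac{8540}{7229} - \frac{39598}{212335} = - \frac{2099594842}{1534969715}$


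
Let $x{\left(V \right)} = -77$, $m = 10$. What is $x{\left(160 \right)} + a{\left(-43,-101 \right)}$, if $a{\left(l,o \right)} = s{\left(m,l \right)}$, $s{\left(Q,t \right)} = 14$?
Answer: $-63$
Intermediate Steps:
$a{\left(l,o \right)} = 14$
$x{\left(160 \right)} + a{\left(-43,-101 \right)} = -77 + 14 = -63$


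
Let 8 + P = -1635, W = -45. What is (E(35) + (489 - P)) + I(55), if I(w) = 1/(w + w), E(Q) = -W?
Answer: 239471/110 ≈ 2177.0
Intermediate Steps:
P = -1643 (P = -8 - 1635 = -1643)
E(Q) = 45 (E(Q) = -1*(-45) = 45)
I(w) = 1/(2*w)
(E(35) + (489 - P)) + I(55) = (45 + (489 - 1*(-1643))) + (½)/55 = (45 + (489 + 1643)) + (½)*(1/55) = (45 + 2132) + 1/110 = 2177 + 1/110 = 239471/110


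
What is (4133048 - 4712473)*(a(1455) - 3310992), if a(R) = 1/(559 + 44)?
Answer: 1156838337799375/603 ≈ 1.9185e+12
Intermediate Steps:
a(R) = 1/603
(4133048 - 4712473)*(a(1455) - 3310992) = (4133048 - 4712473)*(1/603 - 3310992) = -579425*(-1996528175/603) = 1156838337799375/603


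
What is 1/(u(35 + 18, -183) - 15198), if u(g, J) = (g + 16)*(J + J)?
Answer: -1/40452 ≈ -2.4721e-5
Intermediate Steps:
u(g, J) = 2*J*(16 + g) (u(g, J) = (16 + g)*(2*J) = 2*J*(16 + g))
1/(u(35 + 18, -183) - 15198) = 1/(2*(-183)*(16 + (35 + 18)) - 15198) = 1/(2*(-183)*(16 + 53) - 15198) = 1/(2*(-183)*69 - 15198) = 1/(-25254 - 15198) = 1/(-40452) = -1/40452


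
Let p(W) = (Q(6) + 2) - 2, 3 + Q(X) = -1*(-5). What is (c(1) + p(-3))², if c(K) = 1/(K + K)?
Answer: 25/4 ≈ 6.2500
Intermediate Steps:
Q(X) = 2 (Q(X) = -3 - 1*(-5) = -3 + 5 = 2)
c(K) = 1/(2*K)
p(W) = 2 (p(W) = (2 + 2) - 2 = 4 - 2 = 2)
(c(1) + p(-3))² = ((½)/1 + 2)² = ((½)*1 + 2)² = (½ + 2)² = (5/2)² = 25/4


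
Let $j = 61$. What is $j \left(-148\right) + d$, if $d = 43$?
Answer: $-8985$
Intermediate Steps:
$j \left(-148\right) + d = 61 \left(-148\right) + 43 = -9028 + 43 = -8985$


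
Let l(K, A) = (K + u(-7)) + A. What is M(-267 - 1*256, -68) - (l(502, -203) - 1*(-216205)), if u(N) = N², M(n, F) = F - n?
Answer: -216098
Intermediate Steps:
l(K, A) = 49 + A + K (l(K, A) = (K + (-7)²) + A = (K + 49) + A = (49 + K) + A = 49 + A + K)
M(-267 - 1*256, -68) - (l(502, -203) - 1*(-216205)) = (-68 - (-267 - 1*256)) - ((49 - 203 + 502) - 1*(-216205)) = (-68 - (-267 - 256)) - (348 + 216205) = (-68 - 1*(-523)) - 1*216553 = (-68 + 523) - 216553 = 455 - 216553 = -216098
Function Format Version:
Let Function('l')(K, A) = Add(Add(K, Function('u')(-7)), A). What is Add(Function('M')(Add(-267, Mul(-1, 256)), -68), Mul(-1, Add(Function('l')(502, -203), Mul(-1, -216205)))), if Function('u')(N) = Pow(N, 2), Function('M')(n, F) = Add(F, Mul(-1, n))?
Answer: -216098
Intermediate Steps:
Function('l')(K, A) = Add(49, A, K) (Function('l')(K, A) = Add(Add(K, Pow(-7, 2)), A) = Add(Add(K, 49), A) = Add(Add(49, K), A) = Add(49, A, K))
Add(Function('M')(Add(-267, Mul(-1, 256)), -68), Mul(-1, Add(Function('l')(502, -203), Mul(-1, -216205)))) = Add(Add(-68, Mul(-1, Add(-267, Mul(-1, 256)))), Mul(-1, Add(Add(49, -203, 502), Mul(-1, -216205)))) = Add(Add(-68, Mul(-1, Add(-267, -256))), Mul(-1, Add(348, 216205))) = Add(Add(-68, Mul(-1, -523)), Mul(-1, 216553)) = Add(Add(-68, 523), -216553) = Add(455, -216553) = -216098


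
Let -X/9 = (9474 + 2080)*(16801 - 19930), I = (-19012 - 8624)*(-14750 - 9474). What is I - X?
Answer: 344082270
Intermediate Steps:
I = 669454464 (I = -27636*(-24224) = 669454464)
X = 325372194 (X = -9*(9474 + 2080)*(16801 - 19930) = -103986*(-3129) = -9*(-36152466) = 325372194)
I - X = 669454464 - 1*325372194 = 669454464 - 325372194 = 344082270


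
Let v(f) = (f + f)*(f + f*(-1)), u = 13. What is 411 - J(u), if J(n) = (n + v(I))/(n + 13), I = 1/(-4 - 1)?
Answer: 821/2 ≈ 410.50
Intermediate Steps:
I = -⅕ (I = 1/(-5) = -⅕ ≈ -0.20000)
v(f) = 0 (v(f) = (2*f)*(f - f) = (2*f)*0 = 0)
J(n) = n/(13 + n) (J(n) = (n + 0)/(n + 13) = n/(13 + n))
411 - J(u) = 411 - 13/(13 + 13) = 411 - 13/26 = 411 - 1*½ = 411 - ½ = 821/2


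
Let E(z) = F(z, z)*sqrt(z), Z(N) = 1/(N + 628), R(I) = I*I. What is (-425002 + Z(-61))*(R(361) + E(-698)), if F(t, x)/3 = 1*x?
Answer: -31404250628693/567 + 168201340834*I*sqrt(698)/189 ≈ -5.5387e+10 + 2.3512e+10*I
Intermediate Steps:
R(I) = I**2
F(t, x) = 3*x (F(t, x) = 3*(1*x) = 3*x)
Z(N) = 1/(628 + N)
E(z) = 3*z**(3/2) (E(z) = (3*z)*sqrt(z) = 3*z**(3/2))
(-425002 + Z(-61))*(R(361) + E(-698)) = (-425002 + 1/(628 - 61))*(361**2 + 3*(-698)**(3/2)) = (-425002 + 1/567)*(130321 + 3*(-698*I*sqrt(698))) = (-425002 + 1/567)*(130321 - 2094*I*sqrt(698)) = -240976133*(130321 - 2094*I*sqrt(698))/567 = -31404250628693/567 + 168201340834*I*sqrt(698)/189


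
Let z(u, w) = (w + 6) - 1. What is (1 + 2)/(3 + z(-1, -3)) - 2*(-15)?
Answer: 153/5 ≈ 30.600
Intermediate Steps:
z(u, w) = 5 + w (z(u, w) = (6 + w) - 1 = 5 + w)
(1 + 2)/(3 + z(-1, -3)) - 2*(-15) = (1 + 2)/(3 + (5 - 3)) - 2*(-15) = 3/(3 + 2) + 30 = 3/5 + 30 = 3*(⅕) + 30 = ⅗ + 30 = 153/5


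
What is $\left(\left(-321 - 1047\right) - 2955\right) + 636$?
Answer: $-3687$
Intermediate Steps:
$\left(\left(-321 - 1047\right) - 2955\right) + 636 = \left(-1368 - 2955\right) + 636 = -4323 + 636 = -3687$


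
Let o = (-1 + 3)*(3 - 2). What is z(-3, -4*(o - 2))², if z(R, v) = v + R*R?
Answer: 81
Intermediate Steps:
o = 2 (o = 2*1 = 2)
z(R, v) = v + R²
z(-3, -4*(o - 2))² = (-4*(2 - 2) + (-3)²)² = (-4*0 + 9)² = (0 + 9)² = 9² = 81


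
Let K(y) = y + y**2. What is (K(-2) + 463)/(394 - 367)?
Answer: 155/9 ≈ 17.222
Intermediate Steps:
(K(-2) + 463)/(394 - 367) = (-2*(1 - 2) + 463)/(394 - 367) = (-2*(-1) + 463)/27 = (2 + 463)*(1/27) = 465*(1/27) = 155/9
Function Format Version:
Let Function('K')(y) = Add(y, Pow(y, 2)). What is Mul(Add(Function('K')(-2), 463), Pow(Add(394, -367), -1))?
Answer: Rational(155, 9) ≈ 17.222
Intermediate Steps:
Mul(Add(Function('K')(-2), 463), Pow(Add(394, -367), -1)) = Mul(Add(Mul(-2, Add(1, -2)), 463), Pow(Add(394, -367), -1)) = Mul(Add(Mul(-2, -1), 463), Pow(27, -1)) = Mul(Add(2, 463), Rational(1, 27)) = Mul(465, Rational(1, 27)) = Rational(155, 9)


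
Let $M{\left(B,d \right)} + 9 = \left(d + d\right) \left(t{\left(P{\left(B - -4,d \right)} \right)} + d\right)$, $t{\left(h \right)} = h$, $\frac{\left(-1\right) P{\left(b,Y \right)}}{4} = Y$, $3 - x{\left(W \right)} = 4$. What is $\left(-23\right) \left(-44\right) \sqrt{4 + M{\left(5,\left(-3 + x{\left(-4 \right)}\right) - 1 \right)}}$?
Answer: $1012 i \sqrt{155} \approx 12599.0 i$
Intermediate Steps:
$x{\left(W \right)} = -1$ ($x{\left(W \right)} = 3 - 4 = -1$)
$P{\left(b,Y \right)} = - 4 Y$
$M{\left(B,d \right)} = -9 - 6 d^{2}$ ($M{\left(B,d \right)} = -9 + \left(d + d\right) \left(- 4 d + d\right) = -9 + 2 d \left(- 3 d\right) = -9 - 6 d^{2}$)
$\left(-23\right) \left(-44\right) \sqrt{4 + M{\left(5,\left(-3 + x{\left(-4 \right)}\right) - 1 \right)}} = \left(-23\right) \left(-44\right) \sqrt{4 - \left(9 + 6 \left(\left(-3 - 1\right) - 1\right)^{2}\right)} = 1012 \sqrt{4 - \left(9 + 6 \left(-4 - 1\right)^{2}\right)} = 1012 \sqrt{4 - \left(9 + 6 \left(-5\right)^{2}\right)} = 1012 \sqrt{4 - 159} = 1012 \sqrt{-155} = 1012 i \sqrt{155}$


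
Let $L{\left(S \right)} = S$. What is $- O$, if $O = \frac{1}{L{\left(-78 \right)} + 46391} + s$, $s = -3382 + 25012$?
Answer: $- \frac{1001750191}{46313} \approx -21630.0$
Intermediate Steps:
$s = 21630$
$O = \frac{1001750191}{46313}$ ($O = \frac{1}{-78 + 46391} + 21630 = \frac{1}{46313} + 21630 = \frac{1001750191}{46313} \approx 21630.0$)
$- O = \left(-1\right) \frac{1001750191}{46313} = - \frac{1001750191}{46313}$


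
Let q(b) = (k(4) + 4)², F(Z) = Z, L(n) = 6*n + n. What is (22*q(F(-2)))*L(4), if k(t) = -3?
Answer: 616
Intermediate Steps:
L(n) = 7*n
q(b) = 1 (q(b) = (-3 + 4)² = 1² = 1)
(22*q(F(-2)))*L(4) = (22*1)*(7*4) = 22*28 = 616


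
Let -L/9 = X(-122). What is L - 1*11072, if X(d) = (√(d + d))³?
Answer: -11072 + 4392*I*√61 ≈ -11072.0 + 34303.0*I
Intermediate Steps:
X(d) = 2*√2*d^(3/2) (X(d) = (√(2*d))³ = (√2*√d)³ = 2*√2*d^(3/2))
L = 4392*I*√61 (L = -18*√2*(-122)^(3/2) = -18*√2*(-122*I*√122) = -(-4392)*I*√61 = 4392*I*√61 ≈ 34303.0*I)
L - 1*11072 = 4392*I*√61 - 1*11072 = 4392*I*√61 - 11072 = -11072 + 4392*I*√61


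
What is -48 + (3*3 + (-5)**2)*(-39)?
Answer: -1374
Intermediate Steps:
-48 + (3*3 + (-5)**2)*(-39) = -48 + (9 + 25)*(-39) = -48 + 34*(-39) = -48 - 1326 = -1374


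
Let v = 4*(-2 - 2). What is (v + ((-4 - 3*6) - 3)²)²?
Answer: 370881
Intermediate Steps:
v = -16 (v = 4*(-4) = -16)
(v + ((-4 - 3*6) - 3)²)² = (-16 + ((-4 - 3*6) - 3)²)² = (-16 + ((-4 - 18) - 3)²)² = (-16 + (-22 - 3)²)² = (-16 + (-25)²)² = (-16 + 625)² = 609² = 370881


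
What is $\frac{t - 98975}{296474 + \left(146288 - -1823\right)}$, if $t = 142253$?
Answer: $\frac{14426}{148195} \approx 0.097345$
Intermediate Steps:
$\frac{t - 98975}{296474 + \left(146288 - -1823\right)} = \frac{142253 - 98975}{296474 + \left(146288 - -1823\right)} = \frac{142253 - 98975}{296474 + \left(146288 + 1823\right)} = \frac{43278}{296474 + 148111} = \frac{43278}{444585} = 43278 \cdot \frac{1}{444585} = \frac{14426}{148195}$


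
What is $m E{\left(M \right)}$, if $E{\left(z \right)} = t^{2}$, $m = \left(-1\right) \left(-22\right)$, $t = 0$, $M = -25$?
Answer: $0$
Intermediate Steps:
$m = 22$
$E{\left(z \right)} = 0$ ($E{\left(z \right)} = 0^{2} = 0$)
$m E{\left(M \right)} = 22 \cdot 0 = 0$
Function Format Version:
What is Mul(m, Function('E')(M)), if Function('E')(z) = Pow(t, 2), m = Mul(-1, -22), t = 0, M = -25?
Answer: 0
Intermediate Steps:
m = 22
Function('E')(z) = 0 (Function('E')(z) = Pow(0, 2) = 0)
Mul(m, Function('E')(M)) = Mul(22, 0) = 0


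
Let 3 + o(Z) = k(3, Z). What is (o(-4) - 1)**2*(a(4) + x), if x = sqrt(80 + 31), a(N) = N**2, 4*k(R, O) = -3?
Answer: 361 + 361*sqrt(111)/16 ≈ 598.71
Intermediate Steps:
k(R, O) = -3/4 (k(R, O) = (1/4)*(-3) = -3/4)
o(Z) = -15/4 (o(Z) = -3 - 3/4 = -15/4)
x = sqrt(111) ≈ 10.536
(o(-4) - 1)**2*(a(4) + x) = (-15/4 - 1)**2*(4**2 + sqrt(111)) = (-19/4)**2*(16 + sqrt(111)) = 361*(16 + sqrt(111))/16 = 361 + 361*sqrt(111)/16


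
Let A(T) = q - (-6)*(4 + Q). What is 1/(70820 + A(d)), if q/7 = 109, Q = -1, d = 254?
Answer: 1/71601 ≈ 1.3966e-5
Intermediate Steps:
q = 763 (q = 7*109 = 763)
A(T) = 781 (A(T) = 763 - (-6)*(4 - 1) = 763 - (-6)*3 = 763 - 1*(-18) = 763 + 18 = 781)
1/(70820 + A(d)) = 1/(70820 + 781) = 1/71601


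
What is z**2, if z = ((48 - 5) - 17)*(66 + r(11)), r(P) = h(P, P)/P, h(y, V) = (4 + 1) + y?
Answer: 372181264/121 ≈ 3.0759e+6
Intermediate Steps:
h(y, V) = 5 + y
r(P) = (5 + P)/P
z = 19292/11 (z = ((48 - 5) - 17)*(66 + (5 + 11)/11) = (43 - 17)*(66 + (1/11)*16) = 26*(66 + 16/11) = 26*(742/11) = 19292/11 ≈ 1753.8)
z**2 = (19292/11)**2 = 372181264/121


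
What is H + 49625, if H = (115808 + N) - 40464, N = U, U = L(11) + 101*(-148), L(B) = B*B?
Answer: 110142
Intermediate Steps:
L(B) = B²
U = -14827 (U = 11² + 101*(-148) = 121 - 14948 = -14827)
N = -14827
H = 60517 (H = (115808 - 14827) - 40464 = 100981 - 40464 = 60517)
H + 49625 = 60517 + 49625 = 110142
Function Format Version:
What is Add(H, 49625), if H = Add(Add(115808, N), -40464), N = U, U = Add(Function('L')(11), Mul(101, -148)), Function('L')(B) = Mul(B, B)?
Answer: 110142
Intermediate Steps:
Function('L')(B) = Pow(B, 2)
U = -14827 (U = Add(Pow(11, 2), Mul(101, -148)) = Add(121, -14948) = -14827)
N = -14827
H = 60517 (H = Add(Add(115808, -14827), -40464) = Add(100981, -40464) = 60517)
Add(H, 49625) = Add(60517, 49625) = 110142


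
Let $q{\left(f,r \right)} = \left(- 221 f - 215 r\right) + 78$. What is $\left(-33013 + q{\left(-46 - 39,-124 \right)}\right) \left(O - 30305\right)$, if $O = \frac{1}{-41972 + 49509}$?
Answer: $- \frac{2857393887840}{7537} \approx -3.7912 \cdot 10^{8}$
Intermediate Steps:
$q{\left(f,r \right)} = 78 - 221 f - 215 r$
$O = \frac{1}{7537} \approx 0.00013268$
$\left(-33013 + q{\left(-46 - 39,-124 \right)}\right) \left(O - 30305\right) = \left(-33013 - \left(-26738 + 221 \left(-46 - 39\right)\right)\right) \left(\frac{1}{7537} - 30305\right) = \left(-33013 + \left(78 - 221 \left(-46 - 39\right) + 26660\right)\right) \left(- \frac{228408784}{7537}\right) = \left(-33013 + \left(78 - -18785 + 26660\right)\right) \left(- \frac{228408784}{7537}\right) = \left(-33013 + \left(78 + 18785 + 26660\right)\right) \left(- \frac{228408784}{7537}\right) = \left(-33013 + 45523\right) \left(- \frac{228408784}{7537}\right) = 12510 \left(- \frac{228408784}{7537}\right) = - \frac{2857393887840}{7537}$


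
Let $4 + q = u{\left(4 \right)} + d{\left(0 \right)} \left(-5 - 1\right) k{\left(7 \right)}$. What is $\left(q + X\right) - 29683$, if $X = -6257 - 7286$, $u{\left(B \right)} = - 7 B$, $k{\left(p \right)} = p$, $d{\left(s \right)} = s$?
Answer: $-43258$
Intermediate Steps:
$X = -13543$
$q = -32$ ($q = -4 - \left(28 - 0 \left(-5 - 1\right) 7\right) = -4 - \left(28 - 0 \left(-6\right) 7\right) = -4 + \left(-28 + 0 \cdot 7\right) = -4 + \left(-28 + 0\right) = -4 - 28 = -32$)
$\left(q + X\right) - 29683 = \left(-32 - 13543\right) - 29683 = -13575 - 29683 = -43258$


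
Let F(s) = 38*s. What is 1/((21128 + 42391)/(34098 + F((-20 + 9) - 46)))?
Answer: 10644/21173 ≈ 0.50272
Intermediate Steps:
1/((21128 + 42391)/(34098 + F((-20 + 9) - 46))) = 1/((21128 + 42391)/(34098 + 38*((-20 + 9) - 46))) = 1/(63519/(34098 + 38*(-11 - 46))) = 1/(63519/(34098 + 38*(-57))) = 1/(63519/(34098 - 2166)) = 1/(63519/31932) = 1/(63519*(1/31932)) = 1/(21173/10644) = 10644/21173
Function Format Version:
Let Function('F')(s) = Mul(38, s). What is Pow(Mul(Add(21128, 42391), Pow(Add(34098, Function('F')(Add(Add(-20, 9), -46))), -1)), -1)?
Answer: Rational(10644, 21173) ≈ 0.50272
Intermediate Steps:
Pow(Mul(Add(21128, 42391), Pow(Add(34098, Function('F')(Add(Add(-20, 9), -46))), -1)), -1) = Pow(Mul(Add(21128, 42391), Pow(Add(34098, Mul(38, Add(Add(-20, 9), -46))), -1)), -1) = Pow(Mul(63519, Pow(Add(34098, Mul(38, Add(-11, -46))), -1)), -1) = Pow(Mul(63519, Pow(Add(34098, Mul(38, -57)), -1)), -1) = Pow(Mul(63519, Pow(Add(34098, -2166), -1)), -1) = Pow(Mul(63519, Pow(31932, -1)), -1) = Pow(Mul(63519, Rational(1, 31932)), -1) = Pow(Rational(21173, 10644), -1) = Rational(10644, 21173)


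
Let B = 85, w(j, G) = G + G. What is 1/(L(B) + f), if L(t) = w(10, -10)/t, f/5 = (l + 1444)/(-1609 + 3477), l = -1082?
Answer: 15878/11649 ≈ 1.3630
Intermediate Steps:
w(j, G) = 2*G
f = 905/934 (f = 5*((-1082 + 1444)/(-1609 + 3477)) = 5*(362/1868) = 5*(362*(1/1868)) = 5*(181/934) = 905/934 ≈ 0.96895)
L(t) = -20/t (L(t) = (2*(-10))/t = -20/t)
1/(L(B) + f) = 1/(-20/85 + 905/934) = 1/(-20*1/85 + 905/934) = 1/(-4/17 + 905/934) = 1/(11649/15878) = 15878/11649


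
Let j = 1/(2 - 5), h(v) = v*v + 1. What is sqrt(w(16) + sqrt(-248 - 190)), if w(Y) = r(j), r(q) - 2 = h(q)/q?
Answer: sqrt(-12 + 9*I*sqrt(438))/3 ≈ 3.1335 + 3.3395*I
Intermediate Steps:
h(v) = 1 + v**2 (h(v) = v**2 + 1 = 1 + v**2)
j = -1/3 (j = 1/(-3) = -1/3 ≈ -0.33333)
r(q) = 2 + (1 + q**2)/q
w(Y) = -4/3 (w(Y) = 2 - 1/3 + 1/(-1/3) = 2 - 1/3 - 3 = -4/3)
sqrt(w(16) + sqrt(-248 - 190)) = sqrt(-4/3 + sqrt(-248 - 190)) = sqrt(-4/3 + sqrt(-438)) = sqrt(-4/3 + I*sqrt(438))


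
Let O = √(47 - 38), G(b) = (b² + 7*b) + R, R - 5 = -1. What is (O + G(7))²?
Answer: 11025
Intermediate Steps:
R = 4 (R = 5 - 1 = 4)
G(b) = 4 + b² + 7*b (G(b) = (b² + 7*b) + 4 = 4 + b² + 7*b)
O = 3 (O = √9 = 3)
(O + G(7))² = (3 + (4 + 7² + 7*7))² = (3 + (4 + 49 + 49))² = (3 + 102)² = 105² = 11025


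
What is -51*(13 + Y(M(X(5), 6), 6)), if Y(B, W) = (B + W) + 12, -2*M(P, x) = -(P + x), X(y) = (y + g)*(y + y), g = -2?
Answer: -2499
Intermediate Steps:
X(y) = 2*y*(-2 + y) (X(y) = (y - 2)*(y + y) = (-2 + y)*(2*y) = 2*y*(-2 + y))
M(P, x) = P/2 + x/2 (M(P, x) = -(-1)*(P + x)/2 = -(-P - x)/2 = P/2 + x/2)
Y(B, W) = 12 + B + W
-51*(13 + Y(M(X(5), 6), 6)) = -51*(13 + (12 + ((2*5*(-2 + 5))/2 + (½)*6) + 6)) = -51*(13 + (12 + ((2*5*3)/2 + 3) + 6)) = -51*(13 + (12 + ((½)*30 + 3) + 6)) = -51*(13 + (12 + (15 + 3) + 6)) = -51*(13 + (12 + 18 + 6)) = -51*(13 + 36) = -51*49 = -2499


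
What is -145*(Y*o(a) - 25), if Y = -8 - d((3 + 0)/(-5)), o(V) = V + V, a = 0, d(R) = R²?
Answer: 3625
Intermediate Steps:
o(V) = 2*V
Y = -209/25 (Y = -8 - ((3 + 0)/(-5))² = -8 - (3*(-⅕))² = -8 - (-⅗)² = -8 - 1*9/25 = -8 - 9/25 = -209/25 ≈ -8.3600)
-145*(Y*o(a) - 25) = -145*(-418*0/25 - 25) = -145*(-209/25*0 - 25) = -145*(0 - 25) = -145*(-25) = 3625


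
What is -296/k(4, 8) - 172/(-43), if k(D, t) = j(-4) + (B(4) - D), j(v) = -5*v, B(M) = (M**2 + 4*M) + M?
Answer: -22/13 ≈ -1.6923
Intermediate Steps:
B(M) = M**2 + 5*M
k(D, t) = 56 - D (k(D, t) = -5*(-4) + (4*(5 + 4) - D) = 20 + (4*9 - D) = 20 + (36 - D) = 56 - D)
-296/k(4, 8) - 172/(-43) = -296/(56 - 1*4) - 172/(-43) = -296/(56 - 4) - 172*(-1/43) = -296/52 + 4 = -296*1/52 + 4 = -74/13 + 4 = -22/13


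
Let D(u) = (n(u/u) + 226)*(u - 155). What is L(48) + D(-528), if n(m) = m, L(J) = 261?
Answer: -154780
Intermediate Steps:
D(u) = -35185 + 227*u (D(u) = (u/u + 226)*(u - 155) = (1 + 226)*(-155 + u) = 227*(-155 + u) = -35185 + 227*u)
L(48) + D(-528) = 261 + (-35185 + 227*(-528)) = 261 + (-35185 - 119856) = 261 - 155041 = -154780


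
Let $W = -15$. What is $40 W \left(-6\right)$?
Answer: $3600$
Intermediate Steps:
$40 W \left(-6\right) = 40 \left(-15\right) \left(-6\right) = \left(-600\right) \left(-6\right) = 3600$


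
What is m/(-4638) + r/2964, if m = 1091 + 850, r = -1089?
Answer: -600217/763724 ≈ -0.78591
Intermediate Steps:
m = 1941
m/(-4638) + r/2964 = 1941/(-4638) - 1089/2964 = 1941*(-1/4638) - 1089*1/2964 = -647/1546 - 363/988 = -600217/763724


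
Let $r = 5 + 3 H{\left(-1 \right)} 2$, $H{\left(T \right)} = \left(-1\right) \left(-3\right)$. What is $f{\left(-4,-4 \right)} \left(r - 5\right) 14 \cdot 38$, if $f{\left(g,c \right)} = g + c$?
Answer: $-76608$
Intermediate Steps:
$H{\left(T \right)} = 3$
$f{\left(g,c \right)} = c + g$
$r = 23$ ($r = 5 + 3 \cdot 3 \cdot 2 = 5 + 9 \cdot 2 = 5 + 18 = 23$)
$f{\left(-4,-4 \right)} \left(r - 5\right) 14 \cdot 38 = \left(-4 - 4\right) \left(23 - 5\right) 14 \cdot 38 = \left(-8\right) 18 \cdot 14 \cdot 38 = \left(-144\right) 14 \cdot 38 = \left(-2016\right) 38 = -76608$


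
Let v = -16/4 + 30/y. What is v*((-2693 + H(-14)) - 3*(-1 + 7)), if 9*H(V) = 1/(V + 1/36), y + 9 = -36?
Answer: 19090918/1509 ≈ 12651.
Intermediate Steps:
y = -45 (y = -9 - 36 = -45)
H(V) = 1/(9*(1/36 + V)) (H(V) = 1/(9*(V + 1/36)) = 1/(9*(1/36 + V)))
v = -14/3 (v = -16/4 + 30/(-45) = -16*1/4 + 30*(-1/45) = -4 - 2/3 = -14/3 ≈ -4.6667)
v*((-2693 + H(-14)) - 3*(-1 + 7)) = -14*((-2693 + 4/(1 + 36*(-14))) - 3*(-1 + 7))/3 = -14*((-2693 + 4/(1 - 504)) - 3*6)/3 = -14*((-2693 + 4/(-503)) - 18)/3 = -14*((-2693 + 4*(-1/503)) - 18)/3 = -14*((-2693 - 4/503) - 18)/3 = -14*(-1354583/503 - 18)/3 = -14/3*(-1363637/503) = 19090918/1509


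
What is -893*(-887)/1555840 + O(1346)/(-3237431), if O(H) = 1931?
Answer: 2561335631181/5036924647040 ≈ 0.50851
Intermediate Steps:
-893*(-887)/1555840 + O(1346)/(-3237431) = -893*(-887)/1555840 + 1931/(-3237431) = 792091*(1/1555840) + 1931*(-1/3237431) = 792091/1555840 - 1931/3237431 = 2561335631181/5036924647040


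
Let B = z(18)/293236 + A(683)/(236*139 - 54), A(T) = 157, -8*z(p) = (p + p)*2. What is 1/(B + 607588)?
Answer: 4801739500/2917479322197651 ≈ 1.6459e-6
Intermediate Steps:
z(p) = -p/2 (z(p) = -(p + p)*2/8 = -2*p*2/8 = -p/2)
B = 22871651/4801739500 (B = -½*18/293236 + 157/(236*139 - 54) = -9*1/293236 + 157/(32804 - 54) = -9/293236 + 157/32750 = 22871651/4801739500 ≈ 0.0047632)
1/(B + 607588) = 1/(22871651/4801739500 + 607588) = 1/(2917479322197651/4801739500) = 4801739500/2917479322197651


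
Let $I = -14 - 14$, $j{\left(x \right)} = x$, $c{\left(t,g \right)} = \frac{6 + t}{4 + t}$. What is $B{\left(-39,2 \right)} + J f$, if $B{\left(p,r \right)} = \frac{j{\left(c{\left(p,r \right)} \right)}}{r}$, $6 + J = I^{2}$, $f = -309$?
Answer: $- \frac{16828107}{70} \approx -2.404 \cdot 10^{5}$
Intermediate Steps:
$c{\left(t,g \right)} = \frac{6 + t}{4 + t}$
$I = -28$
$J = 778$ ($J = -6 + \left(-28\right)^{2} = -6 + 784 = 778$)
$B{\left(p,r \right)} = \frac{6 + p}{r \left(4 + p\right)}$ ($B{\left(p,r \right)} = \frac{\frac{1}{4 + p} \left(6 + p\right)}{r} = \frac{6 + p}{r \left(4 + p\right)}$)
$B{\left(-39,2 \right)} + J f = \frac{6 - 39}{2 \left(4 - 39\right)} + 778 \left(-309\right) = \frac{1}{2} \frac{1}{-35} \left(-33\right) - 240402 = \frac{1}{2} \left(- \frac{1}{35}\right) \left(-33\right) - 240402 = \frac{33}{70} - 240402 = - \frac{16828107}{70}$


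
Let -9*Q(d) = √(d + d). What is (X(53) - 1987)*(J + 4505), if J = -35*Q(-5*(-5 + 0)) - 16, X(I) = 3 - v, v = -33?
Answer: -8758039 - 341425*√2/9 ≈ -8.8117e+6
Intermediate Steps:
X(I) = 36 (X(I) = 3 - 1*(-33) = 3 + 33 = 36)
Q(d) = -√2*√d/9 (Q(d) = -√(d + d)/9 = -√2*√d/9)
J = -16 + 175*√2/9 (J = -(-35)*√2*√(-5*(-5 + 0))/9 - 16 = -(-35)*√2*√(-5*(-5))/9 - 16 = -(-35)*√2*√25/9 - 16 = -(-35)*√2*5/9 - 16 = -(-175)*√2/9 - 16 = 175*√2/9 - 16 = -16 + 175*√2/9 ≈ 11.499)
(X(53) - 1987)*(J + 4505) = (36 - 1987)*((-16 + 175*√2/9) + 4505) = -1951*(4489 + 175*√2/9) = -8758039 - 341425*√2/9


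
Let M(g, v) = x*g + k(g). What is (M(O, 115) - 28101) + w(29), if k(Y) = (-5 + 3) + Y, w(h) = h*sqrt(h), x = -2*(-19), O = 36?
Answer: -26699 + 29*sqrt(29) ≈ -26543.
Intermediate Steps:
x = 38
w(h) = h**(3/2)
k(Y) = -2 + Y
M(g, v) = -2 + 39*g (M(g, v) = 38*g + (-2 + g) = -2 + 39*g)
(M(O, 115) - 28101) + w(29) = ((-2 + 39*36) - 28101) + 29**(3/2) = ((-2 + 1404) - 28101) + 29*sqrt(29) = (1402 - 28101) + 29*sqrt(29) = -26699 + 29*sqrt(29)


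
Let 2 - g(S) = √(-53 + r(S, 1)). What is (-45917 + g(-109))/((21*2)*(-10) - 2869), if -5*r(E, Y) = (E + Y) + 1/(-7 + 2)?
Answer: 45915/3289 + 28*I/16445 ≈ 13.96 + 0.0017026*I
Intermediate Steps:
r(E, Y) = 1/25 - E/5 - Y/5 (r(E, Y) = -((E + Y) + 1/(-7 + 2))/5 = -((E + Y) + 1/(-5))/5 = -((E + Y) - ⅕)/5 = -(-⅕ + E + Y)/5 = 1/25 - E/5 - Y/5)
g(S) = 2 - √(-1329/25 - S/5) (g(S) = 2 - √(-53 + (1/25 - S/5 - ⅕*1)) = 2 - √(-53 + (1/25 - S/5 - ⅕)) = 2 - √(-53 + (-4/25 - S/5)) = 2 - √(-1329/25 - S/5))
(-45917 + g(-109))/((21*2)*(-10) - 2869) = (-45917 + (2 - √(-1329 - 5*(-109))/5))/((21*2)*(-10) - 2869) = (-45917 + (2 - √(-1329 + 545)/5))/(42*(-10) - 2869) = (-45917 + (2 - 28*I/5))/(-420 - 2869) = (-45917 + (2 - 28*I/5))/(-3289) = (-45917 + (2 - 28*I/5))*(-1/3289) = (-45915 - 28*I/5)*(-1/3289) = 45915/3289 + 28*I/16445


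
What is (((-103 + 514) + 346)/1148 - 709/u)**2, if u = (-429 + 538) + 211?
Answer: 20426983929/8434585600 ≈ 2.4218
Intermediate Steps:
u = 320 (u = 109 + 211 = 320)
(((-103 + 514) + 346)/1148 - 709/u)**2 = (((-103 + 514) + 346)/1148 - 709/320)**2 = ((411 + 346)*(1/1148) - 709*1/320)**2 = (757*(1/1148) - 709/320)**2 = (757/1148 - 709/320)**2 = (-142923/91840)**2 = 20426983929/8434585600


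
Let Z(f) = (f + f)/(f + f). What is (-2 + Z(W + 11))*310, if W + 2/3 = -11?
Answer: -310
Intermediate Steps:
W = -35/3 (W = -⅔ - 11 = -35/3 ≈ -11.667)
Z(f) = 1 (Z(f) = (2*f)/((2*f)) = (2*f)*(1/(2*f)) = 1)
(-2 + Z(W + 11))*310 = (-2 + 1)*310 = -1*310 = -310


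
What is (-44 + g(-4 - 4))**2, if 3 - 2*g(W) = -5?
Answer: 1600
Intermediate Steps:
g(W) = 4 (g(W) = 3/2 - 1/2*(-5) = 3/2 + 5/2 = 4)
(-44 + g(-4 - 4))**2 = (-44 + 4)**2 = (-40)**2 = 1600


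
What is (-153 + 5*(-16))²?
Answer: 54289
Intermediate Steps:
(-153 + 5*(-16))² = (-153 - 80)² = (-233)² = 54289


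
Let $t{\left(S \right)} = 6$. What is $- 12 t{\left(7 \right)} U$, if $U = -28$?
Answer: $2016$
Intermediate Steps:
$- 12 t{\left(7 \right)} U = \left(-12\right) 6 \left(-28\right) = \left(-72\right) \left(-28\right) = 2016$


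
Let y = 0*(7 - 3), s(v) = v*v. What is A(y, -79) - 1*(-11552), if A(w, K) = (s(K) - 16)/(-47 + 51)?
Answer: 52433/4 ≈ 13108.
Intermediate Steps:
s(v) = v²
y = 0 (y = 0*4 = 0)
A(w, K) = -4 + K²/4 (A(w, K) = (K² - 16)/(-47 + 51) = (-16 + K²)/4 = (-16 + K²)*(¼) = -4 + K²/4)
A(y, -79) - 1*(-11552) = (-4 + (¼)*(-79)²) - 1*(-11552) = (-4 + (¼)*6241) + 11552 = (-4 + 6241/4) + 11552 = 6225/4 + 11552 = 52433/4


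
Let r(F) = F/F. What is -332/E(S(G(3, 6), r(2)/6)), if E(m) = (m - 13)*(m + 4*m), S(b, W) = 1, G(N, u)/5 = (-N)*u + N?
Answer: 83/15 ≈ 5.5333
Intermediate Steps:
r(F) = 1
G(N, u) = 5*N - 5*N*u (G(N, u) = 5*((-N)*u + N) = 5*(-N*u + N) = 5*(N - N*u) = 5*N - 5*N*u)
E(m) = 5*m*(-13 + m) (E(m) = (-13 + m)*(5*m) = 5*m*(-13 + m))
-332/E(S(G(3, 6), r(2)/6)) = -332*1/(5*(-13 + 1)) = -332/(5*1*(-12)) = -332/(-60) = -332*(-1/60) = 83/15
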